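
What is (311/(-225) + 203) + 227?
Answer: 96439/225 ≈ 428.62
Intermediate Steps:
(311/(-225) + 203) + 227 = (311*(-1/225) + 203) + 227 = (-311/225 + 203) + 227 = 45364/225 + 227 = 96439/225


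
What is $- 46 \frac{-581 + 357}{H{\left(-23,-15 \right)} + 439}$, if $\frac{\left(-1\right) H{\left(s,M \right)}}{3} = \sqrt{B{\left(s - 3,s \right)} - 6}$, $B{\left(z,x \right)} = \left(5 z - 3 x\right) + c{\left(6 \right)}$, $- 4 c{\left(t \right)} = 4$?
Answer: $\frac{646208}{27619} + \frac{8832 i \sqrt{17}}{27619} \approx 23.397 + 1.3185 i$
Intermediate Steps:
$c{\left(t \right)} = -1$ ($c{\left(t \right)} = \left(- \frac{1}{4}\right) 4 = -1$)
$B{\left(z,x \right)} = -1 - 3 x + 5 z$ ($B{\left(z,x \right)} = \left(5 z - 3 x\right) - 1 = \left(- 3 x + 5 z\right) - 1 = -1 - 3 x + 5 z$)
$H{\left(s,M \right)} = - 3 \sqrt{-22 + 2 s}$ ($H{\left(s,M \right)} = - 3 \sqrt{\left(-1 - 3 s + 5 \left(s - 3\right)\right) - 6} = - 3 \sqrt{\left(-1 - 3 s + 5 \left(-3 + s\right)\right) - 6} = - 3 \sqrt{\left(-1 - 3 s + \left(-15 + 5 s\right)\right) - 6} = - 3 \sqrt{\left(-16 + 2 s\right) - 6} = - 3 \sqrt{-22 + 2 s}$)
$- 46 \frac{-581 + 357}{H{\left(-23,-15 \right)} + 439} = - 46 \frac{-581 + 357}{- 3 \sqrt{-22 + 2 \left(-23\right)} + 439} = - 46 \left(- \frac{224}{- 3 \sqrt{-22 - 46} + 439}\right) = - 46 \left(- \frac{224}{- 3 \sqrt{-68} + 439}\right) = - 46 \left(- \frac{224}{- 3 \cdot 2 i \sqrt{17} + 439}\right) = - 46 \left(- \frac{224}{- 6 i \sqrt{17} + 439}\right) = - 46 \left(- \frac{224}{439 - 6 i \sqrt{17}}\right) = \frac{10304}{439 - 6 i \sqrt{17}}$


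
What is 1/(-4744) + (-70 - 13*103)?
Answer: -6684297/4744 ≈ -1409.0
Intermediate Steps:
1/(-4744) + (-70 - 13*103) = -1/4744 + (-70 - 1339) = -1/4744 - 1409 = -6684297/4744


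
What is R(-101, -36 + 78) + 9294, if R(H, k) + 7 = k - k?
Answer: 9287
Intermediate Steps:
R(H, k) = -7 (R(H, k) = -7 + (k - k) = -7 + 0 = -7)
R(-101, -36 + 78) + 9294 = -7 + 9294 = 9287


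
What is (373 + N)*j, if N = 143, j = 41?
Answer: 21156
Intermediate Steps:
(373 + N)*j = (373 + 143)*41 = 516*41 = 21156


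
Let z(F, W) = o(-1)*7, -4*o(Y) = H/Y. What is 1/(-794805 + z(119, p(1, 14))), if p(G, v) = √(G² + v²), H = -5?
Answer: -4/3179255 ≈ -1.2582e-6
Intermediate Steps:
o(Y) = 5/(4*Y) (o(Y) = -(-5)/(4*Y) = 5/(4*Y))
z(F, W) = -35/4 (z(F, W) = ((5/4)/(-1))*7 = ((5/4)*(-1))*7 = -5/4*7 = -35/4)
1/(-794805 + z(119, p(1, 14))) = 1/(-794805 - 35/4) = 1/(-3179255/4) = -4/3179255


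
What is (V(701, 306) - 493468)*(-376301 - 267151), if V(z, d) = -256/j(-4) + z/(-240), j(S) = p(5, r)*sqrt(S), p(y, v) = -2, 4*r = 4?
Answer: 6350497019041/20 + 41180928*I ≈ 3.1753e+11 + 4.1181e+7*I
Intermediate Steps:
r = 1 (r = (1/4)*4 = 1)
j(S) = -2*sqrt(S)
V(z, d) = -64*I - z/240 (V(z, d) = -256*I/4 + z/(-240) = -256*I/4 + z*(-1/240) = -256*I/4 - z/240 = -64*I - z/240)
(V(701, 306) - 493468)*(-376301 - 267151) = ((-64*I - 1/240*701) - 493468)*(-376301 - 267151) = ((-64*I - 701/240) - 493468)*(-643452) = ((-701/240 - 64*I) - 493468)*(-643452) = (-118433021/240 - 64*I)*(-643452) = 6350497019041/20 + 41180928*I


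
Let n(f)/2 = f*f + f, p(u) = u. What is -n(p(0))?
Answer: 0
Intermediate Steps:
n(f) = 2*f + 2*f**2 (n(f) = 2*(f*f + f) = 2*(f**2 + f) = 2*(f + f**2) = 2*f + 2*f**2)
-n(p(0)) = -2*0*(1 + 0) = -2*0 = -1*0 = 0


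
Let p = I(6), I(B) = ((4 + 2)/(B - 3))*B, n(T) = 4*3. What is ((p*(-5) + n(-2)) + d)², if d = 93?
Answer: 2025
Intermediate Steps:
n(T) = 12
I(B) = 6*B/(-3 + B) (I(B) = (6/(-3 + B))*B = 6*B/(-3 + B))
p = 12 (p = 6*6/(-3 + 6) = 6*6/3 = 6*6*(⅓) = 12)
((p*(-5) + n(-2)) + d)² = ((12*(-5) + 12) + 93)² = ((-60 + 12) + 93)² = (-48 + 93)² = 45² = 2025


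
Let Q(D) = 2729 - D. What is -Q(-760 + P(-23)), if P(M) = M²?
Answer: -2960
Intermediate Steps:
-Q(-760 + P(-23)) = -(2729 - (-760 + (-23)²)) = -(2729 - (-760 + 529)) = -(2729 - 1*(-231)) = -(2729 + 231) = -1*2960 = -2960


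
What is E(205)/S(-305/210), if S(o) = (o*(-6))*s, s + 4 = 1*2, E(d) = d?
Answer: -1435/122 ≈ -11.762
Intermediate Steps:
s = -2 (s = -4 + 1*2 = -4 + 2 = -2)
S(o) = 12*o (S(o) = (o*(-6))*(-2) = -6*o*(-2) = 12*o)
E(205)/S(-305/210) = 205/((12*(-305/210))) = 205/((12*(-305*1/210))) = 205/((12*(-61/42))) = 205/(-122/7) = 205*(-7/122) = -1435/122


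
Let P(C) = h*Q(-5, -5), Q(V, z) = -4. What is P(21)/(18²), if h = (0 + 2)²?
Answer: -4/81 ≈ -0.049383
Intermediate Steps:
h = 4 (h = 2² = 4)
P(C) = -16 (P(C) = 4*(-4) = -16)
P(21)/(18²) = -16/(18²) = -16/324 = -16*1/324 = -4/81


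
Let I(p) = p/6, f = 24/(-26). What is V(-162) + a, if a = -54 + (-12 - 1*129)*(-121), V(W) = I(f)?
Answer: 221089/13 ≈ 17007.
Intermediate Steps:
f = -12/13 (f = 24*(-1/26) = -12/13 ≈ -0.92308)
I(p) = p/6 (I(p) = p*(⅙) = p/6)
V(W) = -2/13 (V(W) = (⅙)*(-12/13) = -2/13)
a = 17007 (a = -54 + (-12 - 129)*(-121) = -54 - 141*(-121) = -54 + 17061 = 17007)
V(-162) + a = -2/13 + 17007 = 221089/13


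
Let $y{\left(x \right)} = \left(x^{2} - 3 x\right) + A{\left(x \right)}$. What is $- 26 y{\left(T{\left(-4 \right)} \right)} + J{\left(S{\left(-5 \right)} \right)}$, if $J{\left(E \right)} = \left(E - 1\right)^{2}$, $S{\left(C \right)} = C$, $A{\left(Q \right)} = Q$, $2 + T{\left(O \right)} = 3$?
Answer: $62$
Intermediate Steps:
$T{\left(O \right)} = 1$ ($T{\left(O \right)} = -2 + 3 = 1$)
$J{\left(E \right)} = \left(-1 + E\right)^{2}$
$y{\left(x \right)} = x^{2} - 2 x$ ($y{\left(x \right)} = \left(x^{2} - 3 x\right) + x = x^{2} - 2 x$)
$- 26 y{\left(T{\left(-4 \right)} \right)} + J{\left(S{\left(-5 \right)} \right)} = - 26 \cdot 1 \left(-2 + 1\right) + \left(-1 - 5\right)^{2} = - 26 \cdot 1 \left(-1\right) + \left(-6\right)^{2} = \left(-26\right) \left(-1\right) + 36 = 26 + 36 = 62$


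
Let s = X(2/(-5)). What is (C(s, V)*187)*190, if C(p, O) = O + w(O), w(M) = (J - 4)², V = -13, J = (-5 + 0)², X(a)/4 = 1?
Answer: 15206840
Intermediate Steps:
X(a) = 4 (X(a) = 4*1 = 4)
s = 4
J = 25 (J = (-5)² = 25)
w(M) = 441 (w(M) = (25 - 4)² = 21² = 441)
C(p, O) = 441 + O (C(p, O) = O + 441 = 441 + O)
(C(s, V)*187)*190 = ((441 - 13)*187)*190 = (428*187)*190 = 80036*190 = 15206840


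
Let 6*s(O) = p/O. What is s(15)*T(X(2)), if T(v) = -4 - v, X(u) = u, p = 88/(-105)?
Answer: 88/1575 ≈ 0.055873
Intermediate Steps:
p = -88/105 (p = 88*(-1/105) = -88/105 ≈ -0.83809)
s(O) = -44/(315*O) (s(O) = (-88/(105*O))/6 = -44/(315*O))
s(15)*T(X(2)) = (-44/315/15)*(-4 - 1*2) = (-44/315*1/15)*(-4 - 2) = -44/4725*(-6) = 88/1575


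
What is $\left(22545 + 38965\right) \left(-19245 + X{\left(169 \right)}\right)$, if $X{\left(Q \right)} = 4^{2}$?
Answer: $-1182775790$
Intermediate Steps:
$X{\left(Q \right)} = 16$
$\left(22545 + 38965\right) \left(-19245 + X{\left(169 \right)}\right) = \left(22545 + 38965\right) \left(-19245 + 16\right) = 61510 \left(-19229\right) = -1182775790$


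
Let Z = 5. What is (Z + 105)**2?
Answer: 12100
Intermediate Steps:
(Z + 105)**2 = (5 + 105)**2 = 110**2 = 12100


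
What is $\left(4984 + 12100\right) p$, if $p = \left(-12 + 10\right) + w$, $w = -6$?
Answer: $-136672$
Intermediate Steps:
$p = -8$ ($p = \left(-12 + 10\right) - 6 = -2 - 6 = -8$)
$\left(4984 + 12100\right) p = \left(4984 + 12100\right) \left(-8\right) = 17084 \left(-8\right) = -136672$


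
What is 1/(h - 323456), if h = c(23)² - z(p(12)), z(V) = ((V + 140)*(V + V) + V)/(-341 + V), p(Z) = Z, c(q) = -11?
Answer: -329/106373555 ≈ -3.0929e-6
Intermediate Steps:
z(V) = (V + 2*V*(140 + V))/(-341 + V) (z(V) = ((140 + V)*(2*V) + V)/(-341 + V) = (2*V*(140 + V) + V)/(-341 + V) = (V + 2*V*(140 + V))/(-341 + V))
h = 43469/329 (h = (-11)² - 12*(281 + 2*12)/(-341 + 12) = 121 - 12*(281 + 24)/(-329) = 121 - 12*(-1)*305/329 = 121 - 1*(-3660/329) = 121 + 3660/329 = 43469/329 ≈ 132.12)
1/(h - 323456) = 1/(43469/329 - 323456) = 1/(-106373555/329) = -329/106373555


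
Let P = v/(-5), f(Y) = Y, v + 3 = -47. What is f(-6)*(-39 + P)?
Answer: 174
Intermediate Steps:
v = -50 (v = -3 - 47 = -50)
P = 10 (P = -50/(-5) = -50*(-⅕) = 10)
f(-6)*(-39 + P) = -6*(-39 + 10) = -6*(-29) = 174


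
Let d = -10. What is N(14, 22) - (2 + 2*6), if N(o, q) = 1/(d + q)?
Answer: -167/12 ≈ -13.917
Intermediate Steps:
N(o, q) = 1/(-10 + q)
N(14, 22) - (2 + 2*6) = 1/(-10 + 22) - (2 + 2*6) = 1/12 - (2 + 12) = 1/12 - 1*14 = 1/12 - 14 = -167/12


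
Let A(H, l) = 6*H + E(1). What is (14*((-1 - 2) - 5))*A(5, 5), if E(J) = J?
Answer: -3472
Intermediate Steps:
A(H, l) = 1 + 6*H (A(H, l) = 6*H + 1 = 1 + 6*H)
(14*((-1 - 2) - 5))*A(5, 5) = (14*((-1 - 2) - 5))*(1 + 6*5) = (14*(-3 - 5))*(1 + 30) = (14*(-8))*31 = -112*31 = -3472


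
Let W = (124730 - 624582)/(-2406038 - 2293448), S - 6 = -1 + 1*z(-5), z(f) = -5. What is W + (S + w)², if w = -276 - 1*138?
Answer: 402736801154/2349743 ≈ 1.7140e+5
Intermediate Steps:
w = -414 (w = -276 - 138 = -414)
S = 0 (S = 6 + (-1 + 1*(-5)) = 6 + (-1 - 5) = 6 - 6 = 0)
W = 249926/2349743 (W = -499852/(-4699486) = -499852*(-1/4699486) = 249926/2349743 ≈ 0.10636)
W + (S + w)² = 249926/2349743 + (0 - 414)² = 249926/2349743 + (-414)² = 249926/2349743 + 171396 = 402736801154/2349743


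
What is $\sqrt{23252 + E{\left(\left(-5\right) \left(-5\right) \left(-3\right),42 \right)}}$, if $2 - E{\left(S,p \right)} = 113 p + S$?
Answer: $\sqrt{18583} \approx 136.32$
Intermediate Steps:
$E{\left(S,p \right)} = 2 - S - 113 p$ ($E{\left(S,p \right)} = 2 - \left(113 p + S\right) = 2 - \left(S + 113 p\right) = 2 - S - 113 p$)
$\sqrt{23252 + E{\left(\left(-5\right) \left(-5\right) \left(-3\right),42 \right)}} = \sqrt{23252 - \left(4744 + \left(-5\right) \left(-5\right) \left(-3\right)\right)} = \sqrt{23252 - \left(4744 - 75\right)} = \sqrt{23252 - 4669} = \sqrt{18583}$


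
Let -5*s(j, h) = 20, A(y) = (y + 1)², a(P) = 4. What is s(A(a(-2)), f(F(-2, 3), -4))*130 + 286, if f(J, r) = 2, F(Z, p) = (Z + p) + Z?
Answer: -234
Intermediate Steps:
F(Z, p) = p + 2*Z
A(y) = (1 + y)²
s(j, h) = -4 (s(j, h) = -⅕*20 = -4)
s(A(a(-2)), f(F(-2, 3), -4))*130 + 286 = -4*130 + 286 = -520 + 286 = -234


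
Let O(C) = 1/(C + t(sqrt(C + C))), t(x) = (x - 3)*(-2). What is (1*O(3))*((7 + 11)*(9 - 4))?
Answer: 270/19 + 60*sqrt(6)/19 ≈ 21.946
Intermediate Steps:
t(x) = 6 - 2*x (t(x) = (-3 + x)*(-2) = 6 - 2*x)
O(C) = 1/(6 + C - 2*sqrt(2)*sqrt(C)) (O(C) = 1/(C + (6 - 2*sqrt(C + C))) = 1/(C + (6 - 2*sqrt(2)*sqrt(C))) = 1/(6 + C - 2*sqrt(2)*sqrt(C)))
(1*O(3))*((7 + 11)*(9 - 4)) = (1/(6 + 3 - 2*sqrt(2)*sqrt(3)))*((7 + 11)*(9 - 4)) = (1/(6 + 3 - 2*sqrt(6)))*(18*5) = (1/(9 - 2*sqrt(6)))*90 = 90/(9 - 2*sqrt(6))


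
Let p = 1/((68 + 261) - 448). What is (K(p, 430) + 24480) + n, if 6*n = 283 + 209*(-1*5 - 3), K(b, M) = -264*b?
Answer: 5771671/238 ≈ 24251.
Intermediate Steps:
p = -1/119 (p = 1/(329 - 448) = 1/(-119) = -1/119 ≈ -0.0084034)
n = -463/2 (n = (283 + 209*(-1*5 - 3))/6 = (283 + 209*(-5 - 3))/6 = (283 + 209*(-8))/6 = (283 - 1672)/6 = (⅙)*(-1389) = -463/2 ≈ -231.50)
(K(p, 430) + 24480) + n = (-264*(-1/119) + 24480) - 463/2 = (264/119 + 24480) - 463/2 = 2913384/119 - 463/2 = 5771671/238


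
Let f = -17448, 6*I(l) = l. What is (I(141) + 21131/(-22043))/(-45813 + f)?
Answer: -331253/929641482 ≈ -0.00035632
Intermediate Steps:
I(l) = l/6
(I(141) + 21131/(-22043))/(-45813 + f) = ((⅙)*141 + 21131/(-22043))/(-45813 - 17448) = (47/2 + 21131*(-1/22043))/(-63261) = (47/2 - 21131/22043)*(-1/63261) = (993759/44086)*(-1/63261) = -331253/929641482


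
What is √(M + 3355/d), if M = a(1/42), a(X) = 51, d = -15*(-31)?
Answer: √503502/93 ≈ 7.6299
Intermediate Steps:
d = 465
M = 51
√(M + 3355/d) = √(51 + 3355/465) = √(51 + 3355*(1/465)) = √(51 + 671/93) = √(5414/93) = √503502/93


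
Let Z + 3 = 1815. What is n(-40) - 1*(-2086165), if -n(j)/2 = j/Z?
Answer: 945032765/453 ≈ 2.0862e+6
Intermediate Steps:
Z = 1812 (Z = -3 + 1815 = 1812)
n(j) = -j/906 (n(j) = -2*j/1812 = -j/906)
n(-40) - 1*(-2086165) = -1/906*(-40) - 1*(-2086165) = 20/453 + 2086165 = 945032765/453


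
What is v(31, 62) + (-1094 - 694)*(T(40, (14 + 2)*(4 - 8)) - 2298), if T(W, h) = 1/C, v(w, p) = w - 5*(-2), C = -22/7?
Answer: 45203773/11 ≈ 4.1094e+6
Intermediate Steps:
C = -22/7 (C = -22*⅐ = -22/7 ≈ -3.1429)
v(w, p) = 10 + w (v(w, p) = w + 10 = 10 + w)
T(W, h) = -7/22 (T(W, h) = 1/(-22/7) = -7/22)
v(31, 62) + (-1094 - 694)*(T(40, (14 + 2)*(4 - 8)) - 2298) = (10 + 31) + (-1094 - 694)*(-7/22 - 2298) = 41 - 1788*(-50563/22) = 41 + 45203322/11 = 45203773/11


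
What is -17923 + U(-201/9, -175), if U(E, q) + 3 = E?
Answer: -53845/3 ≈ -17948.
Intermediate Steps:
U(E, q) = -3 + E
-17923 + U(-201/9, -175) = -17923 + (-3 - 201/9) = -17923 + (-3 - 201*⅑) = -17923 + (-3 - 67/3) = -17923 - 76/3 = -53845/3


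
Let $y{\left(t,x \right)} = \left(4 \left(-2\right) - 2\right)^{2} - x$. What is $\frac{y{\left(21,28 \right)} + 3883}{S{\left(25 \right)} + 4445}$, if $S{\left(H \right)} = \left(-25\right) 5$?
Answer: $\frac{791}{864} \approx 0.91551$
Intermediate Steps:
$y{\left(t,x \right)} = 100 - x$ ($y{\left(t,x \right)} = \left(-8 - 2\right)^{2} - x = \left(-10\right)^{2} - x = 100 - x$)
$S{\left(H \right)} = -125$
$\frac{y{\left(21,28 \right)} + 3883}{S{\left(25 \right)} + 4445} = \frac{\left(100 - 28\right) + 3883}{-125 + 4445} = \frac{\left(100 - 28\right) + 3883}{4320} = \left(72 + 3883\right) \frac{1}{4320} = 3955 \cdot \frac{1}{4320} = \frac{791}{864}$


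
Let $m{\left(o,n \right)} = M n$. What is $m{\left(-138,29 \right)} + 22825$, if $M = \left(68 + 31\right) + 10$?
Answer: $25986$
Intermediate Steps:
$M = 109$ ($M = 99 + 10 = 109$)
$m{\left(o,n \right)} = 109 n$
$m{\left(-138,29 \right)} + 22825 = 109 \cdot 29 + 22825 = 3161 + 22825 = 25986$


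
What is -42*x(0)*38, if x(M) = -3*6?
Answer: 28728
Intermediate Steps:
x(M) = -18
-42*x(0)*38 = -42*(-18)*38 = 756*38 = 28728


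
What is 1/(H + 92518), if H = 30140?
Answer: 1/122658 ≈ 8.1528e-6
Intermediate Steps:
1/(H + 92518) = 1/(30140 + 92518) = 1/122658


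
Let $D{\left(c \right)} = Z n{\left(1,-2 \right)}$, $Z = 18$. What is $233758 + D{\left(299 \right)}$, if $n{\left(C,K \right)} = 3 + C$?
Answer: $233830$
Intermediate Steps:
$D{\left(c \right)} = 72$ ($D{\left(c \right)} = 18 \left(3 + 1\right) = 18 \cdot 4 = 72$)
$233758 + D{\left(299 \right)} = 233758 + 72 = 233830$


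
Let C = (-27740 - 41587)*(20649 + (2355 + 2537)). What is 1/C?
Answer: -1/1770680907 ≈ -5.6475e-10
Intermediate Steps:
C = -1770680907 (C = -69327*(20649 + 4892) = -69327*25541 = -1770680907)
1/C = 1/(-1770680907) = -1/1770680907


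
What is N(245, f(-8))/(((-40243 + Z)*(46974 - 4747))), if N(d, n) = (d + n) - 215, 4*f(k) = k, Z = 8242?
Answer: -28/1351306227 ≈ -2.0721e-8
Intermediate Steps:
f(k) = k/4
N(d, n) = -215 + d + n
N(245, f(-8))/(((-40243 + Z)*(46974 - 4747))) = (-215 + 245 + (¼)*(-8))/(((-40243 + 8242)*(46974 - 4747))) = (-215 + 245 - 2)/((-32001*42227)) = 28/(-1351306227) = 28*(-1/1351306227) = -28/1351306227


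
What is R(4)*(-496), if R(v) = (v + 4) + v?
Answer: -5952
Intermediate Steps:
R(v) = 4 + 2*v (R(v) = (4 + v) + v = 4 + 2*v)
R(4)*(-496) = (4 + 2*4)*(-496) = (4 + 8)*(-496) = 12*(-496) = -5952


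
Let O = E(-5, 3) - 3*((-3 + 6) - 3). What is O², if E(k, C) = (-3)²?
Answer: 81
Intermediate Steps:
E(k, C) = 9
O = 9 (O = 9 - 3*((-3 + 6) - 3) = 9 - 3*(3 - 3) = 9 - 3*0 = 9 + 0 = 9)
O² = 9² = 81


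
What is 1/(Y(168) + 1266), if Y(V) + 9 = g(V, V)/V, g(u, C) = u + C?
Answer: 1/1259 ≈ 0.00079428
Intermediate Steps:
g(u, C) = C + u
Y(V) = -7 (Y(V) = -9 + (V + V)/V = -9 + (2*V)/V = -9 + 2 = -7)
1/(Y(168) + 1266) = 1/(-7 + 1266) = 1/1259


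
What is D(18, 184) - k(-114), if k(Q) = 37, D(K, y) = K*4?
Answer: 35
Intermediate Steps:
D(K, y) = 4*K
D(18, 184) - k(-114) = 4*18 - 1*37 = 72 - 37 = 35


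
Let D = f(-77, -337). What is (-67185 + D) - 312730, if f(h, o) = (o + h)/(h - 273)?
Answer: -66484918/175 ≈ -3.7991e+5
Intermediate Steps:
f(h, o) = (h + o)/(-273 + h)
D = 207/175 (D = (-77 - 337)/(-273 - 77) = -414/(-350) = -1/350*(-414) = 207/175 ≈ 1.1829)
(-67185 + D) - 312730 = (-67185 + 207/175) - 312730 = -11757168/175 - 312730 = -66484918/175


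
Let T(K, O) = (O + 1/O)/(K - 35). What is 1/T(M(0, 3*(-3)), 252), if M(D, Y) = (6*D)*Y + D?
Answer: -1764/12701 ≈ -0.13889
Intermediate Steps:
M(D, Y) = D + 6*D*Y (M(D, Y) = 6*D*Y + D = D + 6*D*Y)
T(K, O) = (O + 1/O)/(-35 + K)
1/T(M(0, 3*(-3)), 252) = 1/((1 + 252²)/(252*(-35 + 0*(1 + 6*(3*(-3)))))) = 1/((1 + 63504)/(252*(-35 + 0*(1 + 6*(-9))))) = 1/((1/252)*63505/(-35 + 0*(1 - 54))) = 1/((1/252)*63505/(-35 + 0*(-53))) = 1/((1/252)*63505/(-35 + 0)) = 1/((1/252)*63505/(-35)) = 1/((1/252)*(-1/35)*63505) = 1/(-12701/1764) = -1764/12701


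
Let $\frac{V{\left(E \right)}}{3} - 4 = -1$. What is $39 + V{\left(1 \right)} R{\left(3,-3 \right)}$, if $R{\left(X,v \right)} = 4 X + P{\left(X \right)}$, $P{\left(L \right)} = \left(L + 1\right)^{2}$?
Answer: $291$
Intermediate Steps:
$P{\left(L \right)} = \left(1 + L\right)^{2}$
$V{\left(E \right)} = 9$ ($V{\left(E \right)} = 12 + 3 \left(-1\right) = 12 - 3 = 9$)
$R{\left(X,v \right)} = \left(1 + X\right)^{2} + 4 X$ ($R{\left(X,v \right)} = 4 X + \left(1 + X\right)^{2} = \left(1 + X\right)^{2} + 4 X$)
$39 + V{\left(1 \right)} R{\left(3,-3 \right)} = 39 + 9 \left(\left(1 + 3\right)^{2} + 4 \cdot 3\right) = 39 + 9 \left(4^{2} + 12\right) = 39 + 9 \left(16 + 12\right) = 39 + 9 \cdot 28 = 39 + 252 = 291$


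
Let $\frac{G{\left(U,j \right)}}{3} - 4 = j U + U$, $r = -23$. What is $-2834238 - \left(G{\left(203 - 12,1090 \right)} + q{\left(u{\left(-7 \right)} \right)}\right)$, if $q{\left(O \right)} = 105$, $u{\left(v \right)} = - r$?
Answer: $-3459498$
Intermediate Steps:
$u{\left(v \right)} = 23$ ($u{\left(v \right)} = \left(-1\right) \left(-23\right) = 23$)
$G{\left(U,j \right)} = 12 + 3 U + 3 U j$ ($G{\left(U,j \right)} = 12 + 3 \left(j U + U\right) = 12 + 3 \left(U j + U\right) = 12 + 3 \left(U + U j\right) = 12 + \left(3 U + 3 U j\right) = 12 + 3 U + 3 U j$)
$-2834238 - \left(G{\left(203 - 12,1090 \right)} + q{\left(u{\left(-7 \right)} \right)}\right) = -2834238 - \left(\left(12 + 3 \left(203 - 12\right) + 3 \left(203 - 12\right) 1090\right) + 105\right) = -2834238 - \left(\left(12 + 3 \cdot 191 + 3 \cdot 191 \cdot 1090\right) + 105\right) = -2834238 - \left(\left(12 + 573 + 624570\right) + 105\right) = -2834238 - \left(625155 + 105\right) = -2834238 - 625260 = -3459498$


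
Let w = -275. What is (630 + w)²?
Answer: 126025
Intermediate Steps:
(630 + w)² = (630 - 275)² = 355² = 126025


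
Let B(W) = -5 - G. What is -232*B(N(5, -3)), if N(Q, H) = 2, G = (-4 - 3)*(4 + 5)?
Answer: -13456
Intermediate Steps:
G = -63 (G = -7*9 = -63)
B(W) = 58 (B(W) = -5 - 1*(-63) = -5 + 63 = 58)
-232*B(N(5, -3)) = -232*58 = -13456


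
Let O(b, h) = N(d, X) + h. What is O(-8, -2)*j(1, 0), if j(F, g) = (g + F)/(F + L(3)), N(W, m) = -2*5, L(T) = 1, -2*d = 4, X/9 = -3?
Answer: -6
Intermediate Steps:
X = -27 (X = 9*(-3) = -27)
d = -2 (d = -½*4 = -2)
N(W, m) = -10
j(F, g) = (F + g)/(1 + F) (j(F, g) = (g + F)/(F + 1) = (F + g)/(1 + F))
O(b, h) = -10 + h
O(-8, -2)*j(1, 0) = (-10 - 2)*((1 + 0)/(1 + 1)) = -12/2 = -6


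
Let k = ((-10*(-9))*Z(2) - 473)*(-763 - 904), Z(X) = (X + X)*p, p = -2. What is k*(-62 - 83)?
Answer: -288365995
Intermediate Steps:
Z(X) = -4*X (Z(X) = (X + X)*(-2) = (2*X)*(-2) = -4*X)
k = 1988731 (k = ((-10*(-9))*(-4*2) - 473)*(-763 - 904) = (90*(-8) - 473)*(-1667) = (-720 - 473)*(-1667) = -1193*(-1667) = 1988731)
k*(-62 - 83) = 1988731*(-62 - 83) = 1988731*(-145) = -288365995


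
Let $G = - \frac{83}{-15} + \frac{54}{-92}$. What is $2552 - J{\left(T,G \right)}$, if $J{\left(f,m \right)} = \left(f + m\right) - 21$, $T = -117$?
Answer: $\frac{1852687}{690} \approx 2685.1$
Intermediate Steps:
$G = \frac{3413}{690}$ ($G = \left(-83\right) \left(- \frac{1}{15}\right) + 54 \left(- \frac{1}{92}\right) = \frac{83}{15} - \frac{27}{46} = \frac{3413}{690} \approx 4.9464$)
$J{\left(f,m \right)} = -21 + f + m$
$2552 - J{\left(T,G \right)} = 2552 - \left(-21 - 117 + \frac{3413}{690}\right) = 2552 - - \frac{91807}{690} = 2552 + \frac{91807}{690} = \frac{1852687}{690}$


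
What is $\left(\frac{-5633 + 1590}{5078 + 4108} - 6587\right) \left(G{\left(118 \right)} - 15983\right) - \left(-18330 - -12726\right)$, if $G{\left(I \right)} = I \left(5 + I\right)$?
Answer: $\frac{88943936869}{9186} \approx 9.6826 \cdot 10^{6}$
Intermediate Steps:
$\left(\frac{-5633 + 1590}{5078 + 4108} - 6587\right) \left(G{\left(118 \right)} - 15983\right) - \left(-18330 - -12726\right) = \left(\frac{-5633 + 1590}{5078 + 4108} - 6587\right) \left(118 \left(5 + 118\right) - 15983\right) - \left(-18330 - -12726\right) = \left(- \frac{4043}{9186} - 6587\right) \left(118 \cdot 123 - 15983\right) - \left(-18330 + 12726\right) = \left(\left(-4043\right) \frac{1}{9186} - 6587\right) \left(14514 - 15983\right) - -5604 = \left(- \frac{4043}{9186} - 6587\right) \left(-1469\right) + 5604 = \left(- \frac{60512225}{9186}\right) \left(-1469\right) + 5604 = \frac{88892458525}{9186} + 5604 = \frac{88943936869}{9186}$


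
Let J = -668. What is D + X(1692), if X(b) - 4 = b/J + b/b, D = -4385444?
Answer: -732368736/167 ≈ -4.3854e+6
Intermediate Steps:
X(b) = 5 - b/668 (X(b) = 4 + (b/(-668) + b/b) = 4 + (b*(-1/668) + 1) = 4 + (-b/668 + 1) = 4 + (1 - b/668) = 5 - b/668)
D + X(1692) = -4385444 + (5 - 1/668*1692) = -4385444 + (5 - 423/167) = -4385444 + 412/167 = -732368736/167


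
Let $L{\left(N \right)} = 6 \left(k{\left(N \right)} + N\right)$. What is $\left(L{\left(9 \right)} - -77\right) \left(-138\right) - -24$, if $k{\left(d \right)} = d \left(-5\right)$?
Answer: $19206$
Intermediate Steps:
$k{\left(d \right)} = - 5 d$
$L{\left(N \right)} = - 24 N$ ($L{\left(N \right)} = 6 \left(- 5 N + N\right) = 6 \left(- 4 N\right) = - 24 N$)
$\left(L{\left(9 \right)} - -77\right) \left(-138\right) - -24 = \left(\left(-24\right) 9 - -77\right) \left(-138\right) - -24 = \left(-216 + 77\right) \left(-138\right) + \left(-52 + 76\right) = \left(-139\right) \left(-138\right) + 24 = 19182 + 24 = 19206$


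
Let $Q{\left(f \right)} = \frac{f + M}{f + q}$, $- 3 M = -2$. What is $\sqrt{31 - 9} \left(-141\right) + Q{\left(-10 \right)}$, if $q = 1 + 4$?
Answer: $\frac{28}{15} - 141 \sqrt{22} \approx -659.48$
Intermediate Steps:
$M = \frac{2}{3}$ ($M = \left(- \frac{1}{3}\right) \left(-2\right) = \frac{2}{3} \approx 0.66667$)
$q = 5$
$Q{\left(f \right)} = \frac{\frac{2}{3} + f}{5 + f}$ ($Q{\left(f \right)} = \frac{f + \frac{2}{3}}{f + 5} = \frac{\frac{2}{3} + f}{5 + f}$)
$\sqrt{31 - 9} \left(-141\right) + Q{\left(-10 \right)} = \sqrt{31 - 9} \left(-141\right) + \frac{\frac{2}{3} - 10}{5 - 10} = \sqrt{22} \left(-141\right) + \frac{1}{-5} \left(- \frac{28}{3}\right) = - 141 \sqrt{22} - - \frac{28}{15} = - 141 \sqrt{22} + \frac{28}{15} = \frac{28}{15} - 141 \sqrt{22}$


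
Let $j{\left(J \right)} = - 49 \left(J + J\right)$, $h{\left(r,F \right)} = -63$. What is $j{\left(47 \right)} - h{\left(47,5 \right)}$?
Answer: $-4543$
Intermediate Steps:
$j{\left(J \right)} = - 98 J$ ($j{\left(J \right)} = - 49 \cdot 2 J = - 98 J$)
$j{\left(47 \right)} - h{\left(47,5 \right)} = \left(-98\right) 47 - -63 = -4606 + 63 = -4543$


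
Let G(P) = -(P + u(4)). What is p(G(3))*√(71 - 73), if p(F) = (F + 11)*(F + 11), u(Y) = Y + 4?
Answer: 0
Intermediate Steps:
u(Y) = 4 + Y
G(P) = -8 - P (G(P) = -(P + (4 + 4)) = -(P + 8) = -(8 + P) = -8 - P)
p(F) = (11 + F)² (p(F) = (11 + F)*(11 + F) = (11 + F)²)
p(G(3))*√(71 - 73) = (11 + (-8 - 1*3))²*√(71 - 73) = (11 + (-8 - 3))²*√(-2) = (11 - 11)²*(I*√2) = 0²*(I*√2) = 0*(I*√2) = 0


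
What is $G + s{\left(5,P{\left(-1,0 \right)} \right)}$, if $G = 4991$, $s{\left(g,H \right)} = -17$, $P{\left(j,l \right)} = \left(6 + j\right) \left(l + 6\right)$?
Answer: $4974$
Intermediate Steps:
$P{\left(j,l \right)} = \left(6 + j\right) \left(6 + l\right)$
$G + s{\left(5,P{\left(-1,0 \right)} \right)} = 4991 - 17 = 4974$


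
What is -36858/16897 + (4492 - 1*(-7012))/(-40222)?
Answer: -838442782/339815567 ≈ -2.4673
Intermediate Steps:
-36858/16897 + (4492 - 1*(-7012))/(-40222) = -36858*1/16897 + (4492 + 7012)*(-1/40222) = -36858/16897 + 11504*(-1/40222) = -36858/16897 - 5752/20111 = -838442782/339815567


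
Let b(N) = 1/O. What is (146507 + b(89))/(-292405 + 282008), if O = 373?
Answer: -54647112/3878081 ≈ -14.091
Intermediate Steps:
b(N) = 1/373
(146507 + b(89))/(-292405 + 282008) = (146507 + 1/373)/(-292405 + 282008) = (54647112/373)/(-10397) = (54647112/373)*(-1/10397) = -54647112/3878081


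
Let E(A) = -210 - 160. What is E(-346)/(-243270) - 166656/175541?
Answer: -4047745495/4270385907 ≈ -0.94786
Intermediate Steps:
E(A) = -370
E(-346)/(-243270) - 166656/175541 = -370/(-243270) - 166656/175541 = -370*(-1/243270) - 166656*1/175541 = 37/24327 - 166656/175541 = -4047745495/4270385907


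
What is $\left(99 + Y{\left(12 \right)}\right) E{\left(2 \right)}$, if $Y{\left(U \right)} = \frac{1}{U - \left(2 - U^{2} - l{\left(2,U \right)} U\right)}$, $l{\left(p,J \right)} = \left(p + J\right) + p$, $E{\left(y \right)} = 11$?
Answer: $\frac{376805}{346} \approx 1089.0$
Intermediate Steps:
$l{\left(p,J \right)} = J + 2 p$ ($l{\left(p,J \right)} = \left(J + p\right) + p = J + 2 p$)
$Y{\left(U \right)} = \frac{1}{-2 + U + U^{2} + U \left(4 + U\right)}$ ($Y{\left(U \right)} = \frac{1}{U - \left(2 - U^{2} - \left(U + 2 \cdot 2\right) U\right)} = \frac{1}{U - \left(2 - U^{2} - \left(U + 4\right) U\right)} = \frac{1}{U - \left(2 - U^{2} - \left(4 + U\right) U\right)} = \frac{1}{U - \left(2 - U^{2} - U \left(4 + U\right)\right)} = \frac{1}{U + \left(-2 + U^{2} + U \left(4 + U\right)\right)} = \frac{1}{-2 + U + U^{2} + U \left(4 + U\right)}$)
$\left(99 + Y{\left(12 \right)}\right) E{\left(2 \right)} = \left(99 + \frac{1}{-2 + 2 \cdot 12^{2} + 5 \cdot 12}\right) 11 = \left(99 + \frac{1}{-2 + 2 \cdot 144 + 60}\right) 11 = \left(99 + \frac{1}{-2 + 288 + 60}\right) 11 = \left(99 + \frac{1}{346}\right) 11 = \frac{34255}{346} \cdot 11 = \frac{376805}{346}$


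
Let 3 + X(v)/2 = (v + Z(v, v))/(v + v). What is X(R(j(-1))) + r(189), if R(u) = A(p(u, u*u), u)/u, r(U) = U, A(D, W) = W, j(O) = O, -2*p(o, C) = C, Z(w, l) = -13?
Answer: 171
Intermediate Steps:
p(o, C) = -C/2
R(u) = 1 (R(u) = u/u = 1)
X(v) = -6 + (-13 + v)/v (X(v) = -6 + 2*((v - 13)/(v + v)) = -6 + 2*((-13 + v)/((2*v))) = -6 + 2*((-13 + v)*(1/(2*v))) = -6 + 2*((-13 + v)/(2*v)) = -6 + (-13 + v)/v)
X(R(j(-1))) + r(189) = (-5 - 13/1) + 189 = (-5 - 13*1) + 189 = (-5 - 13) + 189 = -18 + 189 = 171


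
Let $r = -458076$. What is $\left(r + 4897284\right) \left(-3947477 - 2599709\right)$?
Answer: $-29064320468688$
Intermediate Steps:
$\left(r + 4897284\right) \left(-3947477 - 2599709\right) = \left(-458076 + 4897284\right) \left(-3947477 - 2599709\right) = 4439208 \left(-6547186\right) = -29064320468688$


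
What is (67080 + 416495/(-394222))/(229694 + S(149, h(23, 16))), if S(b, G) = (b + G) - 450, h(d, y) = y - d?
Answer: 26443995265/90429007692 ≈ 0.29243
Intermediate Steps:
S(b, G) = -450 + G + b (S(b, G) = (G + b) - 450 = -450 + G + b)
(67080 + 416495/(-394222))/(229694 + S(149, h(23, 16))) = (67080 + 416495/(-394222))/(229694 + (-450 + (16 - 1*23) + 149)) = (67080 + 416495*(-1/394222))/(229694 + (-450 + (16 - 23) + 149)) = (67080 - 416495/394222)/(229694 + (-450 - 7 + 149)) = 26443995265/(394222*(229694 - 308)) = (26443995265/394222)/229386 = (26443995265/394222)*(1/229386) = 26443995265/90429007692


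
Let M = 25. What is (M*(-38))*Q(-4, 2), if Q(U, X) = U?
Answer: 3800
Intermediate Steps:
(M*(-38))*Q(-4, 2) = (25*(-38))*(-4) = -950*(-4) = 3800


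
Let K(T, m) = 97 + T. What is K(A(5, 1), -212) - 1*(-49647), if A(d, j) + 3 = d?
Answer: 49746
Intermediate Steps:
A(d, j) = -3 + d
K(A(5, 1), -212) - 1*(-49647) = (97 + (-3 + 5)) - 1*(-49647) = (97 + 2) + 49647 = 99 + 49647 = 49746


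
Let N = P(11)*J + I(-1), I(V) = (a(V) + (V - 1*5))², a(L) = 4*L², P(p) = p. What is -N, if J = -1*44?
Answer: 480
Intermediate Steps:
I(V) = (-5 + V + 4*V²)² (I(V) = (4*V² + (V - 1*5))² = (4*V² + (V - 5))² = (4*V² + (-5 + V))² = (-5 + V + 4*V²)²)
J = -44
N = -480 (N = 11*(-44) + (-5 - 1 + 4*(-1)²)² = -484 + (-5 - 1 + 4*1)² = -484 + (-5 - 1 + 4)² = -484 + (-2)² = -484 + 4 = -480)
-N = -1*(-480) = 480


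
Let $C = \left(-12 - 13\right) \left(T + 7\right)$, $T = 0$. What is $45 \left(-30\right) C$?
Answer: $236250$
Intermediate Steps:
$C = -175$ ($C = \left(-12 - 13\right) \left(0 + 7\right) = \left(-25\right) 7 = -175$)
$45 \left(-30\right) C = 45 \left(-30\right) \left(-175\right) = \left(-1350\right) \left(-175\right) = 236250$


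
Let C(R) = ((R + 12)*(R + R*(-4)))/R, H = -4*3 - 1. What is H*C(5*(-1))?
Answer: 273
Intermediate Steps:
H = -13 (H = -12 - 1 = -13)
C(R) = -36 - 3*R (C(R) = ((12 + R)*(R - 4*R))/R = ((12 + R)*(-3*R))/R = (-3*R*(12 + R))/R = -36 - 3*R)
H*C(5*(-1)) = -13*(-36 - 15*(-1)) = -13*(-36 - 3*(-5)) = -13*(-36 + 15) = -13*(-21) = 273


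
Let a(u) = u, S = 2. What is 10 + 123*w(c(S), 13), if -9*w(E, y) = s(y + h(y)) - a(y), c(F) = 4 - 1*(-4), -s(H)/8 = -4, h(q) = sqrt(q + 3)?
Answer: -749/3 ≈ -249.67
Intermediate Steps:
h(q) = sqrt(3 + q)
s(H) = 32 (s(H) = -8*(-4) = 32)
c(F) = 8 (c(F) = 4 + 4 = 8)
w(E, y) = -32/9 + y/9 (w(E, y) = -(32 - y)/9 = -32/9 + y/9)
10 + 123*w(c(S), 13) = 10 + 123*(-32/9 + (1/9)*13) = 10 + 123*(-32/9 + 13/9) = 10 + 123*(-19/9) = 10 - 779/3 = -749/3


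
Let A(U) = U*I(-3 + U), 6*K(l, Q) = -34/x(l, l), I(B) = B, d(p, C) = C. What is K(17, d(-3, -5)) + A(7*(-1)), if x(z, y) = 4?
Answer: 823/12 ≈ 68.583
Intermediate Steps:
K(l, Q) = -17/12 (K(l, Q) = (-34/4)/6 = (-34*¼)/6 = (⅙)*(-17/2) = -17/12)
A(U) = U*(-3 + U)
K(17, d(-3, -5)) + A(7*(-1)) = -17/12 + (7*(-1))*(-3 + 7*(-1)) = -17/12 - 7*(-3 - 7) = -17/12 - 7*(-10) = -17/12 + 70 = 823/12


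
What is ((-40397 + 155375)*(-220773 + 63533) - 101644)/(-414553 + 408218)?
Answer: 18079242364/6335 ≈ 2.8539e+6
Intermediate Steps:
((-40397 + 155375)*(-220773 + 63533) - 101644)/(-414553 + 408218) = (114978*(-157240) - 101644)/(-6335) = (-18079140720 - 101644)*(-1/6335) = -18079242364*(-1/6335) = 18079242364/6335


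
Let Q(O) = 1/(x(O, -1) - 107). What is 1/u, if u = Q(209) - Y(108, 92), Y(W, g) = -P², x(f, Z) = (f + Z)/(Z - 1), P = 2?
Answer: 211/843 ≈ 0.25030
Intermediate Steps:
x(f, Z) = (Z + f)/(-1 + Z)
Y(W, g) = -4 (Y(W, g) = -1*2² = -1*4 = -4)
Q(O) = 1/(-213/2 - O/2) (Q(O) = 1/((-1 + O)/(-1 - 1) - 107) = 1/((-1 + O)/(-2) - 107) = 1/(-(-1 + O)/2 - 107) = 1/((½ - O/2) - 107) = 1/(-213/2 - O/2))
u = 843/211 (u = -2/(213 + 209) - 1*(-4) = -2/422 + 4 = -2*1/422 + 4 = -1/211 + 4 = 843/211 ≈ 3.9953)
1/u = 1/(843/211) = 211/843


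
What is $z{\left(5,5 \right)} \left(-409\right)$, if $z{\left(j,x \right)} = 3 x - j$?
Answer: $-4090$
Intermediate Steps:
$z{\left(j,x \right)} = - j + 3 x$
$z{\left(5,5 \right)} \left(-409\right) = \left(\left(-1\right) 5 + 3 \cdot 5\right) \left(-409\right) = \left(-5 + 15\right) \left(-409\right) = 10 \left(-409\right) = -4090$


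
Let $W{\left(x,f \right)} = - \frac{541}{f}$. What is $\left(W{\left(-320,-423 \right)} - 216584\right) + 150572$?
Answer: $- \frac{27922535}{423} \approx -66011.0$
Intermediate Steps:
$\left(W{\left(-320,-423 \right)} - 216584\right) + 150572 = \left(- \frac{541}{-423} - 216584\right) + 150572 = \left(\left(-541\right) \left(- \frac{1}{423}\right) - 216584\right) + 150572 = \left(\frac{541}{423} - 216584\right) + 150572 = - \frac{91614491}{423} + 150572 = - \frac{27922535}{423}$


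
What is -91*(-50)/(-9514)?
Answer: -2275/4757 ≈ -0.47824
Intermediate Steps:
-91*(-50)/(-9514) = 4550*(-1/9514) = -2275/4757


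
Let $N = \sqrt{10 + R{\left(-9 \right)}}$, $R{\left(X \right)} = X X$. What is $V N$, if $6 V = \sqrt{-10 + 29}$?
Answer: $\frac{\sqrt{1729}}{6} \approx 6.9302$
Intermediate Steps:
$R{\left(X \right)} = X^{2}$
$N = \sqrt{91}$ ($N = \sqrt{10 + \left(-9\right)^{2}} = \sqrt{10 + 81} = \sqrt{91} \approx 9.5394$)
$V = \frac{\sqrt{19}}{6}$ ($V = \frac{\sqrt{-10 + 29}}{6} = \frac{\sqrt{19}}{6} \approx 0.72648$)
$V N = \frac{\sqrt{19}}{6} \sqrt{91} = \frac{\sqrt{1729}}{6}$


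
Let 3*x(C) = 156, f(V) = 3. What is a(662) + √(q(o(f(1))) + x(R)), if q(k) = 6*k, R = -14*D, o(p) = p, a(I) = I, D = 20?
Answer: 662 + √70 ≈ 670.37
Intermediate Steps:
R = -280 (R = -14*20 = -280)
x(C) = 52 (x(C) = (⅓)*156 = 52)
a(662) + √(q(o(f(1))) + x(R)) = 662 + √(6*3 + 52) = 662 + √(18 + 52) = 662 + √70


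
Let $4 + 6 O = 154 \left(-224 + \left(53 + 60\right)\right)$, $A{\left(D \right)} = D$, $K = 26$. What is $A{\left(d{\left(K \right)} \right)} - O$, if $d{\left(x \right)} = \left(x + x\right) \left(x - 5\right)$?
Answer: $\frac{11825}{3} \approx 3941.7$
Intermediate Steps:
$d{\left(x \right)} = 2 x \left(-5 + x\right)$
$O = - \frac{8549}{3}$ ($O = - \frac{2}{3} + \frac{154 \left(-224 + \left(53 + 60\right)\right)}{6} = - \frac{2}{3} + \frac{154 \left(-224 + 113\right)}{6} = - \frac{2}{3} + \frac{154 \left(-111\right)}{6} = - \frac{2}{3} + \frac{1}{6} \left(-17094\right) = - \frac{2}{3} - 2849 = - \frac{8549}{3} \approx -2849.7$)
$A{\left(d{\left(K \right)} \right)} - O = 2 \cdot 26 \left(-5 + 26\right) - - \frac{8549}{3} = 2 \cdot 26 \cdot 21 + \frac{8549}{3} = 1092 + \frac{8549}{3} = \frac{11825}{3}$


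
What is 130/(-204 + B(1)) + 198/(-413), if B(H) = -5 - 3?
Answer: -47833/43778 ≈ -1.0926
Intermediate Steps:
B(H) = -8
130/(-204 + B(1)) + 198/(-413) = 130/(-204 - 8) + 198/(-413) = 130/(-212) + 198*(-1/413) = 130*(-1/212) - 198/413 = -65/106 - 198/413 = -47833/43778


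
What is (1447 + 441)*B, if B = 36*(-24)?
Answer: -1631232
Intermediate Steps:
B = -864
(1447 + 441)*B = (1447 + 441)*(-864) = 1888*(-864) = -1631232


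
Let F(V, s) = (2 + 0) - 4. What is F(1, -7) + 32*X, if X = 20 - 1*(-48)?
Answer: 2174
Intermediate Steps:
X = 68 (X = 20 + 48 = 68)
F(V, s) = -2 (F(V, s) = 2 - 4 = -2)
F(1, -7) + 32*X = -2 + 32*68 = -2 + 2176 = 2174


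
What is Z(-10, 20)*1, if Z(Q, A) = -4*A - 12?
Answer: -92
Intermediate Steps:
Z(Q, A) = -12 - 4*A
Z(-10, 20)*1 = (-12 - 4*20)*1 = (-12 - 80)*1 = -92*1 = -92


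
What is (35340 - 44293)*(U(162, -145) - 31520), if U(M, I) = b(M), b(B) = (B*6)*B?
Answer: -1127576632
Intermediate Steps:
b(B) = 6*B² (b(B) = (6*B)*B = 6*B²)
U(M, I) = 6*M²
(35340 - 44293)*(U(162, -145) - 31520) = (35340 - 44293)*(6*162² - 31520) = -8953*(6*26244 - 31520) = -8953*(157464 - 31520) = -8953*125944 = -1127576632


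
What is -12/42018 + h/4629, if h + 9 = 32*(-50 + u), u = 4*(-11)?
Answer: -21137309/32416887 ≈ -0.65205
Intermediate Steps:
u = -44
h = -3017 (h = -9 + 32*(-50 - 44) = -9 + 32*(-94) = -9 - 3008 = -3017)
-12/42018 + h/4629 = -12/42018 - 3017/4629 = -12*1/42018 - 3017*1/4629 = -2/7003 - 3017/4629 = -21137309/32416887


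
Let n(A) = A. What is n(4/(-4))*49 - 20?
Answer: -69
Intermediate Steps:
n(4/(-4))*49 - 20 = (4/(-4))*49 - 20 = (4*(-1/4))*49 - 20 = -1*49 - 20 = -49 - 20 = -69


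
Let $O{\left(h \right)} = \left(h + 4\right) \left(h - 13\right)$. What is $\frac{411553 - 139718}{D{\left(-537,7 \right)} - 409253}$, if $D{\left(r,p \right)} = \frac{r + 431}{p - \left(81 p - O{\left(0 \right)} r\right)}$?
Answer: $- \frac{3719246470}{5599399599} \approx -0.66422$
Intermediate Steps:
$O{\left(h \right)} = \left(-13 + h\right) \left(4 + h\right)$ ($O{\left(h \right)} = \left(4 + h\right) \left(-13 + h\right) = \left(-13 + h\right) \left(4 + h\right)$)
$D{\left(r,p \right)} = \frac{431 + r}{- 80 p - 52 r}$ ($D{\left(r,p \right)} = \frac{r + 431}{p - \left(81 p - \left(-52 + 0^{2} - 0\right) r\right)} = \frac{431 + r}{p - \left(81 p - \left(-52 + 0 + 0\right) r\right)} = \frac{431 + r}{p - \left(52 r + 81 p\right)} = \frac{431 + r}{- 80 p - 52 r}$)
$\frac{411553 - 139718}{D{\left(-537,7 \right)} - 409253} = \frac{411553 - 139718}{\frac{-431 - -537}{4 \left(13 \left(-537\right) + 20 \cdot 7\right)} - 409253} = \frac{271835}{\frac{-431 + 537}{4 \left(-6981 + 140\right)} - 409253} = \frac{271835}{\frac{1}{4} \frac{1}{-6841} \cdot 106 - 409253} = \frac{271835}{\frac{1}{4} \left(- \frac{1}{6841}\right) 106 - 409253} = \frac{271835}{- \frac{53}{13682} - 409253} = \frac{271835}{- \frac{5599399599}{13682}} = 271835 \left(- \frac{13682}{5599399599}\right) = - \frac{3719246470}{5599399599}$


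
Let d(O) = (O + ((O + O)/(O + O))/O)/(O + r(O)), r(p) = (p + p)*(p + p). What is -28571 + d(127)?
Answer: -234558208301/8209661 ≈ -28571.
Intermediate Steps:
r(p) = 4*p² (r(p) = (2*p)*(2*p) = 4*p²)
d(O) = (O + 1/O)/(O + 4*O²) (d(O) = (O + ((O + O)/(O + O))/O)/(O + 4*O²) = (O + ((2*O)/((2*O)))/O)/(O + 4*O²) = (O + ((2*O)*(1/(2*O)))/O)/(O + 4*O²) = (O + 1/O)/(O + 4*O²))
-28571 + d(127) = -28571 + (1 + 127²)/(127²*(1 + 4*127)) = -28571 + (1 + 16129)/(16129*(1 + 508)) = -28571 + (1/16129)*16130/509 = -28571 + (1/16129)*(1/509)*16130 = -28571 + 16130/8209661 = -234558208301/8209661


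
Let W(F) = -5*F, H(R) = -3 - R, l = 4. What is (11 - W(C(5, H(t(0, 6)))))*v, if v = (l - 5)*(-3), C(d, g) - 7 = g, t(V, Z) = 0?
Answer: 93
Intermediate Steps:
C(d, g) = 7 + g
v = 3 (v = (4 - 5)*(-3) = -1*(-3) = 3)
(11 - W(C(5, H(t(0, 6)))))*v = (11 - (-5)*(7 + (-3 - 1*0)))*3 = (11 - (-5)*(7 + (-3 + 0)))*3 = (11 - (-5)*(7 - 3))*3 = (11 - (-5)*4)*3 = (11 - 1*(-20))*3 = (11 + 20)*3 = 31*3 = 93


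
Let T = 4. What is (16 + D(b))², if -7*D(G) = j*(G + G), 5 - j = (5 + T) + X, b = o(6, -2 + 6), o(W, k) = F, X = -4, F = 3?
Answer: 256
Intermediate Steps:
o(W, k) = 3
b = 3
j = 0 (j = 5 - ((5 + 4) - 4) = 5 - (9 - 4) = 5 - 1*5 = 5 - 5 = 0)
D(G) = 0 (D(G) = -0*(G + G) = -0*2*G = -⅐*0 = 0)
(16 + D(b))² = (16 + 0)² = 16² = 256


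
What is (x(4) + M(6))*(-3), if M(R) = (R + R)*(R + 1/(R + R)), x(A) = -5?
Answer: -204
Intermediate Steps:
M(R) = 2*R*(R + 1/(2*R)) (M(R) = (2*R)*(R + 1/(2*R)) = 2*R*(R + 1/(2*R)))
(x(4) + M(6))*(-3) = (-5 + (1 + 2*6**2))*(-3) = (-5 + (1 + 2*36))*(-3) = (-5 + (1 + 72))*(-3) = (-5 + 73)*(-3) = 68*(-3) = -204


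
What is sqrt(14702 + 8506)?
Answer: 2*sqrt(5802) ≈ 152.34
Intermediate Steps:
sqrt(14702 + 8506) = sqrt(23208) = 2*sqrt(5802)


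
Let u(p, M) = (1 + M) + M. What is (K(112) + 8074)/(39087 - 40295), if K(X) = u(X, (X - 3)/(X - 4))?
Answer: -436159/65232 ≈ -6.6863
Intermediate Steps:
u(p, M) = 1 + 2*M
K(X) = 1 + 2*(-3 + X)/(-4 + X) (K(X) = 1 + 2*((X - 3)/(X - 4)) = 1 + 2*((-3 + X)/(-4 + X)) = 1 + 2*(-3 + X)/(-4 + X))
(K(112) + 8074)/(39087 - 40295) = ((-10 + 3*112)/(-4 + 112) + 8074)/(39087 - 40295) = ((-10 + 336)/108 + 8074)/(-1208) = ((1/108)*326 + 8074)*(-1/1208) = (163/54 + 8074)*(-1/1208) = (436159/54)*(-1/1208) = -436159/65232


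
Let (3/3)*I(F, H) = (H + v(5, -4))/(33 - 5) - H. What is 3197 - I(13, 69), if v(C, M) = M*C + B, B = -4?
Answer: 91403/28 ≈ 3264.4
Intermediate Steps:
v(C, M) = -4 + C*M (v(C, M) = M*C - 4 = C*M - 4 = -4 + C*M)
I(F, H) = -6/7 - 27*H/28 (I(F, H) = (H + (-4 + 5*(-4)))/(33 - 5) - H = (H + (-4 - 20))/28 - H = (H - 24)*(1/28) - H = (-24 + H)*(1/28) - H = (-6/7 + H/28) - H = -6/7 - 27*H/28)
3197 - I(13, 69) = 3197 - (-6/7 - 27/28*69) = 3197 - (-6/7 - 1863/28) = 3197 - 1*(-1887/28) = 3197 + 1887/28 = 91403/28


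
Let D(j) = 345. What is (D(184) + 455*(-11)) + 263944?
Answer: 259284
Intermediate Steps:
(D(184) + 455*(-11)) + 263944 = (345 + 455*(-11)) + 263944 = (345 - 5005) + 263944 = -4660 + 263944 = 259284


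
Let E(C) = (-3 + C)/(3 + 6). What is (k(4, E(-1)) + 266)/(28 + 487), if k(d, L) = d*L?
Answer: 2378/4635 ≈ 0.51305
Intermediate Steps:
E(C) = -1/3 + C/9 (E(C) = (-3 + C)/9 = (-3 + C)*(1/9) = -1/3 + C/9)
k(d, L) = L*d
(k(4, E(-1)) + 266)/(28 + 487) = ((-1/3 + (1/9)*(-1))*4 + 266)/(28 + 487) = ((-1/3 - 1/9)*4 + 266)/515 = (-4/9*4 + 266)*(1/515) = (-16/9 + 266)*(1/515) = (2378/9)*(1/515) = 2378/4635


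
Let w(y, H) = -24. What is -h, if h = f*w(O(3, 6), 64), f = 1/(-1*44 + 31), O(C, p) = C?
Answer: -24/13 ≈ -1.8462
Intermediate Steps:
f = -1/13 (f = 1/(-44 + 31) = 1/(-13) = -1/13 ≈ -0.076923)
h = 24/13 (h = -1/13*(-24) = 24/13 ≈ 1.8462)
-h = -1*24/13 = -24/13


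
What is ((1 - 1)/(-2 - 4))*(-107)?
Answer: 0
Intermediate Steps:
((1 - 1)/(-2 - 4))*(-107) = (0/(-6))*(-107) = (0*(-⅙))*(-107) = 0*(-107) = 0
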